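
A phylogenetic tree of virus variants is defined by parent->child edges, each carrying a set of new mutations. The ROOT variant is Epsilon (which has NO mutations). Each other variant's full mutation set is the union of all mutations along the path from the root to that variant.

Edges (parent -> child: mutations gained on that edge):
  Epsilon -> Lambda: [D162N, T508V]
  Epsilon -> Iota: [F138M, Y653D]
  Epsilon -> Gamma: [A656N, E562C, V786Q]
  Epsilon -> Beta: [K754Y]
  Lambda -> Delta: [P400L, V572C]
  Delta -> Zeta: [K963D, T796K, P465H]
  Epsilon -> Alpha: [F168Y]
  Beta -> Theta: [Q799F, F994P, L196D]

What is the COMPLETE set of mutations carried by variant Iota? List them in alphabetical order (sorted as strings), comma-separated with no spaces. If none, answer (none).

Answer: F138M,Y653D

Derivation:
At Epsilon: gained [] -> total []
At Iota: gained ['F138M', 'Y653D'] -> total ['F138M', 'Y653D']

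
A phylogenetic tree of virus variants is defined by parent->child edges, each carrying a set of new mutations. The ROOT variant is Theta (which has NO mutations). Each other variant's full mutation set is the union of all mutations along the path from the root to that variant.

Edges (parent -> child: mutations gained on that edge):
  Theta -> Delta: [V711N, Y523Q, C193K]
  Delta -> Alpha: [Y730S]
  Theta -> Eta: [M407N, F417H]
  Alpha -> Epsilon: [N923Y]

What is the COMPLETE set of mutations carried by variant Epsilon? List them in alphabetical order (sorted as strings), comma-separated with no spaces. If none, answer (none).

Answer: C193K,N923Y,V711N,Y523Q,Y730S

Derivation:
At Theta: gained [] -> total []
At Delta: gained ['V711N', 'Y523Q', 'C193K'] -> total ['C193K', 'V711N', 'Y523Q']
At Alpha: gained ['Y730S'] -> total ['C193K', 'V711N', 'Y523Q', 'Y730S']
At Epsilon: gained ['N923Y'] -> total ['C193K', 'N923Y', 'V711N', 'Y523Q', 'Y730S']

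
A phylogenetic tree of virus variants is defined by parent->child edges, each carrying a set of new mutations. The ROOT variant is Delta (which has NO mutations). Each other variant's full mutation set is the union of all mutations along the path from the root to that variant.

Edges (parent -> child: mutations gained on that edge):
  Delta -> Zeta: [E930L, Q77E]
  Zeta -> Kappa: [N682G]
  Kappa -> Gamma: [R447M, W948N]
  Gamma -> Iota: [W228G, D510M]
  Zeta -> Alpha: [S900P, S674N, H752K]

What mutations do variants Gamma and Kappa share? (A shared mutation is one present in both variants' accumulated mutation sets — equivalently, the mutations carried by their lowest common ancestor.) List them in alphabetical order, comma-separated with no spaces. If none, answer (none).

Answer: E930L,N682G,Q77E

Derivation:
Accumulating mutations along path to Gamma:
  At Delta: gained [] -> total []
  At Zeta: gained ['E930L', 'Q77E'] -> total ['E930L', 'Q77E']
  At Kappa: gained ['N682G'] -> total ['E930L', 'N682G', 'Q77E']
  At Gamma: gained ['R447M', 'W948N'] -> total ['E930L', 'N682G', 'Q77E', 'R447M', 'W948N']
Mutations(Gamma) = ['E930L', 'N682G', 'Q77E', 'R447M', 'W948N']
Accumulating mutations along path to Kappa:
  At Delta: gained [] -> total []
  At Zeta: gained ['E930L', 'Q77E'] -> total ['E930L', 'Q77E']
  At Kappa: gained ['N682G'] -> total ['E930L', 'N682G', 'Q77E']
Mutations(Kappa) = ['E930L', 'N682G', 'Q77E']
Intersection: ['E930L', 'N682G', 'Q77E', 'R447M', 'W948N'] ∩ ['E930L', 'N682G', 'Q77E'] = ['E930L', 'N682G', 'Q77E']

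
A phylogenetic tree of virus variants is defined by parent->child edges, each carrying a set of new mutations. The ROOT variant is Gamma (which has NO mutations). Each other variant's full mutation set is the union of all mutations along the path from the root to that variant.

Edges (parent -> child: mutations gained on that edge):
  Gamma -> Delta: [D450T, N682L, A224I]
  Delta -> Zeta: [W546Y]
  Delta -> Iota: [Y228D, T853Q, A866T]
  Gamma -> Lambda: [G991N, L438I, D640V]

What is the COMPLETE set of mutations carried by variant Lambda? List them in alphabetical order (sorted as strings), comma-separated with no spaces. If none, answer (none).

At Gamma: gained [] -> total []
At Lambda: gained ['G991N', 'L438I', 'D640V'] -> total ['D640V', 'G991N', 'L438I']

Answer: D640V,G991N,L438I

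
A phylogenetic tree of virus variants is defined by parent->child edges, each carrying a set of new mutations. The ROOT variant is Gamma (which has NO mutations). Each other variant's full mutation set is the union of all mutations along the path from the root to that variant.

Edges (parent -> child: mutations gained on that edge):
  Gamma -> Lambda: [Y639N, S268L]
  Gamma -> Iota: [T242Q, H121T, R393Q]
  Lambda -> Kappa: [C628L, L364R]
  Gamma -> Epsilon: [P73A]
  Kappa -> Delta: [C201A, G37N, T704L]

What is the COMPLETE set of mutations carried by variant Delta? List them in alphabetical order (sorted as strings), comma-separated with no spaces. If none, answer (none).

Answer: C201A,C628L,G37N,L364R,S268L,T704L,Y639N

Derivation:
At Gamma: gained [] -> total []
At Lambda: gained ['Y639N', 'S268L'] -> total ['S268L', 'Y639N']
At Kappa: gained ['C628L', 'L364R'] -> total ['C628L', 'L364R', 'S268L', 'Y639N']
At Delta: gained ['C201A', 'G37N', 'T704L'] -> total ['C201A', 'C628L', 'G37N', 'L364R', 'S268L', 'T704L', 'Y639N']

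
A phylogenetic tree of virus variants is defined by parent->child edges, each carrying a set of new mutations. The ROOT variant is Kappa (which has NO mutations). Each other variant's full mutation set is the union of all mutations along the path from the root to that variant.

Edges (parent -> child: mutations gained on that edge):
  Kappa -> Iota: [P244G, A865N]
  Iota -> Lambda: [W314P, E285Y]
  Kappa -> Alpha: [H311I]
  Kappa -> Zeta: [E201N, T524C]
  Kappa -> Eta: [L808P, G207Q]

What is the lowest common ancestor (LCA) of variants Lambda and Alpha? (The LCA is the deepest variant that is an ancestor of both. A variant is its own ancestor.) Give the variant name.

Answer: Kappa

Derivation:
Path from root to Lambda: Kappa -> Iota -> Lambda
  ancestors of Lambda: {Kappa, Iota, Lambda}
Path from root to Alpha: Kappa -> Alpha
  ancestors of Alpha: {Kappa, Alpha}
Common ancestors: {Kappa}
Walk up from Alpha: Alpha (not in ancestors of Lambda), Kappa (in ancestors of Lambda)
Deepest common ancestor (LCA) = Kappa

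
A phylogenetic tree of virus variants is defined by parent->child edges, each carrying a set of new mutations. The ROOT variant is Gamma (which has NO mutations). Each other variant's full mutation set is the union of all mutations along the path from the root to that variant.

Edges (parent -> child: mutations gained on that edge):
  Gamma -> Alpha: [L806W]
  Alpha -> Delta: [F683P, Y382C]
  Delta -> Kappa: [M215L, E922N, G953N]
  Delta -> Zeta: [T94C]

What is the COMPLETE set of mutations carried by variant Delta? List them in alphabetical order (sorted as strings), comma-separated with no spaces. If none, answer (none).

Answer: F683P,L806W,Y382C

Derivation:
At Gamma: gained [] -> total []
At Alpha: gained ['L806W'] -> total ['L806W']
At Delta: gained ['F683P', 'Y382C'] -> total ['F683P', 'L806W', 'Y382C']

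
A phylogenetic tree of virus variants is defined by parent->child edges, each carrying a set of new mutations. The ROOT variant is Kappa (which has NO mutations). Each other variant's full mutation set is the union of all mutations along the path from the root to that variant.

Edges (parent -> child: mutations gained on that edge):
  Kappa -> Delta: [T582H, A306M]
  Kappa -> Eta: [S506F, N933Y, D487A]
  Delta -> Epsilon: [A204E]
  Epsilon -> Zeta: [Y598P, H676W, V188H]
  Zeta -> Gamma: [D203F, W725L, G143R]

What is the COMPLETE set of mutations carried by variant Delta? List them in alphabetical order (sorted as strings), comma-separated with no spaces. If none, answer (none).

Answer: A306M,T582H

Derivation:
At Kappa: gained [] -> total []
At Delta: gained ['T582H', 'A306M'] -> total ['A306M', 'T582H']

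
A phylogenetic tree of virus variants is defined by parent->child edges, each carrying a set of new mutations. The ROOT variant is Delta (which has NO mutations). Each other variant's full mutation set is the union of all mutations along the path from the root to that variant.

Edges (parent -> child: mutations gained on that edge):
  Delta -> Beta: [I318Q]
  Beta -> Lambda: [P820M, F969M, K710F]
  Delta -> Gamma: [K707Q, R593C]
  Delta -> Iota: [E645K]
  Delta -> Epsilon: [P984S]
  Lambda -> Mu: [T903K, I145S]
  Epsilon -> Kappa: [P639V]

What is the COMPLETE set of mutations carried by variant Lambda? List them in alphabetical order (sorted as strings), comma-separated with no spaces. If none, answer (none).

At Delta: gained [] -> total []
At Beta: gained ['I318Q'] -> total ['I318Q']
At Lambda: gained ['P820M', 'F969M', 'K710F'] -> total ['F969M', 'I318Q', 'K710F', 'P820M']

Answer: F969M,I318Q,K710F,P820M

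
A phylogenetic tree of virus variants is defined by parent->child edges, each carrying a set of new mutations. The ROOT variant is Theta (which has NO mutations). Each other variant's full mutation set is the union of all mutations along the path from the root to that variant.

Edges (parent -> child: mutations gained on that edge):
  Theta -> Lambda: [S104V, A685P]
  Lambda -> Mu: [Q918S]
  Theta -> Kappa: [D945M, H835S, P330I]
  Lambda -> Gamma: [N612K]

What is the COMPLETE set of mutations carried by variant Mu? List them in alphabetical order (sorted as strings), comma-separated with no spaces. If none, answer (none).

At Theta: gained [] -> total []
At Lambda: gained ['S104V', 'A685P'] -> total ['A685P', 'S104V']
At Mu: gained ['Q918S'] -> total ['A685P', 'Q918S', 'S104V']

Answer: A685P,Q918S,S104V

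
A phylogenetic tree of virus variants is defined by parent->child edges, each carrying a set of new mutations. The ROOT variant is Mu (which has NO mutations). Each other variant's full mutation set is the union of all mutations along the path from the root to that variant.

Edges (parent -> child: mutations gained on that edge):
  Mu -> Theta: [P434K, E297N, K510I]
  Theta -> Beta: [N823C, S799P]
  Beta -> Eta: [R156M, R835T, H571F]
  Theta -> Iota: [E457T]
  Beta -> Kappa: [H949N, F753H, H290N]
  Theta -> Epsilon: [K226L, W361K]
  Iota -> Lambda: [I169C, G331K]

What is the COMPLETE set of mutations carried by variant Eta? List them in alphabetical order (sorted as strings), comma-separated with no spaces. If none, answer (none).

Answer: E297N,H571F,K510I,N823C,P434K,R156M,R835T,S799P

Derivation:
At Mu: gained [] -> total []
At Theta: gained ['P434K', 'E297N', 'K510I'] -> total ['E297N', 'K510I', 'P434K']
At Beta: gained ['N823C', 'S799P'] -> total ['E297N', 'K510I', 'N823C', 'P434K', 'S799P']
At Eta: gained ['R156M', 'R835T', 'H571F'] -> total ['E297N', 'H571F', 'K510I', 'N823C', 'P434K', 'R156M', 'R835T', 'S799P']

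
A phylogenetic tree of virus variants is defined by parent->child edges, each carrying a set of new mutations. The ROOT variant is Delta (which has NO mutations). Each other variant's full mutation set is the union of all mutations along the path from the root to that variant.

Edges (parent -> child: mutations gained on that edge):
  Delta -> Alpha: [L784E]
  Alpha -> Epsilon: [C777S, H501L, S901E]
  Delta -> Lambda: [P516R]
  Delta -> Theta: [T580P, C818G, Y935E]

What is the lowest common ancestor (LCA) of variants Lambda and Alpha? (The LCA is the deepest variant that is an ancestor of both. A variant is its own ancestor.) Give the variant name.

Path from root to Lambda: Delta -> Lambda
  ancestors of Lambda: {Delta, Lambda}
Path from root to Alpha: Delta -> Alpha
  ancestors of Alpha: {Delta, Alpha}
Common ancestors: {Delta}
Walk up from Alpha: Alpha (not in ancestors of Lambda), Delta (in ancestors of Lambda)
Deepest common ancestor (LCA) = Delta

Answer: Delta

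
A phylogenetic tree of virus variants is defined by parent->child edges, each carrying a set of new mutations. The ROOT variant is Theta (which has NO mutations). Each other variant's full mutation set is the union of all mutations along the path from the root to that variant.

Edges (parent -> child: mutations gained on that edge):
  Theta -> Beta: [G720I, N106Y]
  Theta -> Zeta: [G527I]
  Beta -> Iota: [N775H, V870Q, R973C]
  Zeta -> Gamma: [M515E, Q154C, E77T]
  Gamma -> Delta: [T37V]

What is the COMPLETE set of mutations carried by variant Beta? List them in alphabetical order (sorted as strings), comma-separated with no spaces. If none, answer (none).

At Theta: gained [] -> total []
At Beta: gained ['G720I', 'N106Y'] -> total ['G720I', 'N106Y']

Answer: G720I,N106Y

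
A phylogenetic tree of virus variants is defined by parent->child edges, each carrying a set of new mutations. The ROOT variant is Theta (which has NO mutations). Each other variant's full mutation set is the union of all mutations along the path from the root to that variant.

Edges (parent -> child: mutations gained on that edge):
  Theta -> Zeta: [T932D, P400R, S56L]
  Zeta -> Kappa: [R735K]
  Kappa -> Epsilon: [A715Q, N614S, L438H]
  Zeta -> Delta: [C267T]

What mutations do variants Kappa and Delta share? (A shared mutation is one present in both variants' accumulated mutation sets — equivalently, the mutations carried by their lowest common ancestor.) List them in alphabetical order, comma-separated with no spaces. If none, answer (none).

Accumulating mutations along path to Kappa:
  At Theta: gained [] -> total []
  At Zeta: gained ['T932D', 'P400R', 'S56L'] -> total ['P400R', 'S56L', 'T932D']
  At Kappa: gained ['R735K'] -> total ['P400R', 'R735K', 'S56L', 'T932D']
Mutations(Kappa) = ['P400R', 'R735K', 'S56L', 'T932D']
Accumulating mutations along path to Delta:
  At Theta: gained [] -> total []
  At Zeta: gained ['T932D', 'P400R', 'S56L'] -> total ['P400R', 'S56L', 'T932D']
  At Delta: gained ['C267T'] -> total ['C267T', 'P400R', 'S56L', 'T932D']
Mutations(Delta) = ['C267T', 'P400R', 'S56L', 'T932D']
Intersection: ['P400R', 'R735K', 'S56L', 'T932D'] ∩ ['C267T', 'P400R', 'S56L', 'T932D'] = ['P400R', 'S56L', 'T932D']

Answer: P400R,S56L,T932D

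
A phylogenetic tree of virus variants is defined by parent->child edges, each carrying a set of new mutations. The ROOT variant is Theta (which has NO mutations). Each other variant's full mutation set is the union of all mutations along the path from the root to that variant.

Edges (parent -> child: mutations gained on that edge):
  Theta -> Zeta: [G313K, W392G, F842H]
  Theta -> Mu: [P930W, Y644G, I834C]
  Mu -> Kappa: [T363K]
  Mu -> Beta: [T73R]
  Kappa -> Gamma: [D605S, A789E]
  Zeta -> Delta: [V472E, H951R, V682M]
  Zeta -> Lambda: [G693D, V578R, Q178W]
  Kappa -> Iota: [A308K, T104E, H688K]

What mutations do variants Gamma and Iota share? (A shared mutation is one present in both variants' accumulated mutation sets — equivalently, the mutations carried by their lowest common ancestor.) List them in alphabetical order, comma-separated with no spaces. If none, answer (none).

Accumulating mutations along path to Gamma:
  At Theta: gained [] -> total []
  At Mu: gained ['P930W', 'Y644G', 'I834C'] -> total ['I834C', 'P930W', 'Y644G']
  At Kappa: gained ['T363K'] -> total ['I834C', 'P930W', 'T363K', 'Y644G']
  At Gamma: gained ['D605S', 'A789E'] -> total ['A789E', 'D605S', 'I834C', 'P930W', 'T363K', 'Y644G']
Mutations(Gamma) = ['A789E', 'D605S', 'I834C', 'P930W', 'T363K', 'Y644G']
Accumulating mutations along path to Iota:
  At Theta: gained [] -> total []
  At Mu: gained ['P930W', 'Y644G', 'I834C'] -> total ['I834C', 'P930W', 'Y644G']
  At Kappa: gained ['T363K'] -> total ['I834C', 'P930W', 'T363K', 'Y644G']
  At Iota: gained ['A308K', 'T104E', 'H688K'] -> total ['A308K', 'H688K', 'I834C', 'P930W', 'T104E', 'T363K', 'Y644G']
Mutations(Iota) = ['A308K', 'H688K', 'I834C', 'P930W', 'T104E', 'T363K', 'Y644G']
Intersection: ['A789E', 'D605S', 'I834C', 'P930W', 'T363K', 'Y644G'] ∩ ['A308K', 'H688K', 'I834C', 'P930W', 'T104E', 'T363K', 'Y644G'] = ['I834C', 'P930W', 'T363K', 'Y644G']

Answer: I834C,P930W,T363K,Y644G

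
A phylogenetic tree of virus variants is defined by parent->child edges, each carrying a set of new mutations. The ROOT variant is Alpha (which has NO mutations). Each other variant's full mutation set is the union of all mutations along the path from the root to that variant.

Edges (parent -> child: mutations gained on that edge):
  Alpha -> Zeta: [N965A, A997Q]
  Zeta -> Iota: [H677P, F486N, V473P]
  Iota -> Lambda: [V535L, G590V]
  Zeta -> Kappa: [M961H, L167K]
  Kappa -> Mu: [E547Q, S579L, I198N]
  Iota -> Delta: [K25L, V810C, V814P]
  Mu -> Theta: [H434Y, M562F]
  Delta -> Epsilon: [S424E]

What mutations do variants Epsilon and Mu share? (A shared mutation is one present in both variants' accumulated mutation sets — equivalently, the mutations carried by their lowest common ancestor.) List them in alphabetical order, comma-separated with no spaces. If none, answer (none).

Accumulating mutations along path to Epsilon:
  At Alpha: gained [] -> total []
  At Zeta: gained ['N965A', 'A997Q'] -> total ['A997Q', 'N965A']
  At Iota: gained ['H677P', 'F486N', 'V473P'] -> total ['A997Q', 'F486N', 'H677P', 'N965A', 'V473P']
  At Delta: gained ['K25L', 'V810C', 'V814P'] -> total ['A997Q', 'F486N', 'H677P', 'K25L', 'N965A', 'V473P', 'V810C', 'V814P']
  At Epsilon: gained ['S424E'] -> total ['A997Q', 'F486N', 'H677P', 'K25L', 'N965A', 'S424E', 'V473P', 'V810C', 'V814P']
Mutations(Epsilon) = ['A997Q', 'F486N', 'H677P', 'K25L', 'N965A', 'S424E', 'V473P', 'V810C', 'V814P']
Accumulating mutations along path to Mu:
  At Alpha: gained [] -> total []
  At Zeta: gained ['N965A', 'A997Q'] -> total ['A997Q', 'N965A']
  At Kappa: gained ['M961H', 'L167K'] -> total ['A997Q', 'L167K', 'M961H', 'N965A']
  At Mu: gained ['E547Q', 'S579L', 'I198N'] -> total ['A997Q', 'E547Q', 'I198N', 'L167K', 'M961H', 'N965A', 'S579L']
Mutations(Mu) = ['A997Q', 'E547Q', 'I198N', 'L167K', 'M961H', 'N965A', 'S579L']
Intersection: ['A997Q', 'F486N', 'H677P', 'K25L', 'N965A', 'S424E', 'V473P', 'V810C', 'V814P'] ∩ ['A997Q', 'E547Q', 'I198N', 'L167K', 'M961H', 'N965A', 'S579L'] = ['A997Q', 'N965A']

Answer: A997Q,N965A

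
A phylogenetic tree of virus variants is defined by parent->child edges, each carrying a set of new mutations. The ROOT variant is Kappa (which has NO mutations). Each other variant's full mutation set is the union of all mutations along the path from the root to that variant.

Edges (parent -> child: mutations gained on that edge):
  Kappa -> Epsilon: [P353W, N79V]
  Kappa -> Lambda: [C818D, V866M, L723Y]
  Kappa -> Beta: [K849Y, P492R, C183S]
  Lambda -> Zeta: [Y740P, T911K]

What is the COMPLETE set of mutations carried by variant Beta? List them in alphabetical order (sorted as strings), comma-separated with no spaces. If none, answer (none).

Answer: C183S,K849Y,P492R

Derivation:
At Kappa: gained [] -> total []
At Beta: gained ['K849Y', 'P492R', 'C183S'] -> total ['C183S', 'K849Y', 'P492R']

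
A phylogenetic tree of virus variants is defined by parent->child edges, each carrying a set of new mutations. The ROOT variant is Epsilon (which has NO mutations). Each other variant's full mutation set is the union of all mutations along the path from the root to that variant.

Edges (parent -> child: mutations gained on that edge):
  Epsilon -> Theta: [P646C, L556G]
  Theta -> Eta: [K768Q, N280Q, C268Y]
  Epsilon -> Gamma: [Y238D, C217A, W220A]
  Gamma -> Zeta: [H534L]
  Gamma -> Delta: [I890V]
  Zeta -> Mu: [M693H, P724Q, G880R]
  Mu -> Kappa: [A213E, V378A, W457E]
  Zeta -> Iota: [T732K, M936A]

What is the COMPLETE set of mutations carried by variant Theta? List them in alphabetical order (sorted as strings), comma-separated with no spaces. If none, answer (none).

At Epsilon: gained [] -> total []
At Theta: gained ['P646C', 'L556G'] -> total ['L556G', 'P646C']

Answer: L556G,P646C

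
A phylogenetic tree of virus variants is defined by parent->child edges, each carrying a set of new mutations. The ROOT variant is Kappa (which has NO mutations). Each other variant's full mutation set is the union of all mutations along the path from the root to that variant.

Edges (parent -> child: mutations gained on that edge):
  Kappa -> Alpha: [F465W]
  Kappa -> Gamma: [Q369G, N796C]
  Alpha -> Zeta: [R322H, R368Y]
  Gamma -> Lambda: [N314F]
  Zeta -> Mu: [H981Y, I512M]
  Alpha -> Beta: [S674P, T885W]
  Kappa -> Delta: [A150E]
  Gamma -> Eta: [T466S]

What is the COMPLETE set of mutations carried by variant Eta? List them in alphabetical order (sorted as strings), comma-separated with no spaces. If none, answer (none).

Answer: N796C,Q369G,T466S

Derivation:
At Kappa: gained [] -> total []
At Gamma: gained ['Q369G', 'N796C'] -> total ['N796C', 'Q369G']
At Eta: gained ['T466S'] -> total ['N796C', 'Q369G', 'T466S']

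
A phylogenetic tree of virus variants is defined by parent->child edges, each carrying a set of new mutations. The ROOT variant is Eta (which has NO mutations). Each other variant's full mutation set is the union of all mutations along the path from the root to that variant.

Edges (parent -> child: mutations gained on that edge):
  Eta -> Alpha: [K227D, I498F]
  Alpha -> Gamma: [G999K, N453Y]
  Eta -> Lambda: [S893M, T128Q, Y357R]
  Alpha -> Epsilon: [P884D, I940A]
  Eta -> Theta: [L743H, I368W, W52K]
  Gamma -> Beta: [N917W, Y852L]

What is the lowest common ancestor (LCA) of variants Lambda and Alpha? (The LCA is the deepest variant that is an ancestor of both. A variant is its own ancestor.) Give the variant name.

Answer: Eta

Derivation:
Path from root to Lambda: Eta -> Lambda
  ancestors of Lambda: {Eta, Lambda}
Path from root to Alpha: Eta -> Alpha
  ancestors of Alpha: {Eta, Alpha}
Common ancestors: {Eta}
Walk up from Alpha: Alpha (not in ancestors of Lambda), Eta (in ancestors of Lambda)
Deepest common ancestor (LCA) = Eta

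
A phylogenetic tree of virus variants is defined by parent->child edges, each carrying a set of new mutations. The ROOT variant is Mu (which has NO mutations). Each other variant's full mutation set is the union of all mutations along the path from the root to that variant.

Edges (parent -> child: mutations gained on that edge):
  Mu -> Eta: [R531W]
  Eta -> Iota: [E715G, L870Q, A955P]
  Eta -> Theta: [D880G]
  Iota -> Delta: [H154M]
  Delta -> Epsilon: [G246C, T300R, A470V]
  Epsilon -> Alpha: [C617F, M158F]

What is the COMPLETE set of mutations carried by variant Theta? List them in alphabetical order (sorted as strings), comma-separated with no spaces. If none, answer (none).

At Mu: gained [] -> total []
At Eta: gained ['R531W'] -> total ['R531W']
At Theta: gained ['D880G'] -> total ['D880G', 'R531W']

Answer: D880G,R531W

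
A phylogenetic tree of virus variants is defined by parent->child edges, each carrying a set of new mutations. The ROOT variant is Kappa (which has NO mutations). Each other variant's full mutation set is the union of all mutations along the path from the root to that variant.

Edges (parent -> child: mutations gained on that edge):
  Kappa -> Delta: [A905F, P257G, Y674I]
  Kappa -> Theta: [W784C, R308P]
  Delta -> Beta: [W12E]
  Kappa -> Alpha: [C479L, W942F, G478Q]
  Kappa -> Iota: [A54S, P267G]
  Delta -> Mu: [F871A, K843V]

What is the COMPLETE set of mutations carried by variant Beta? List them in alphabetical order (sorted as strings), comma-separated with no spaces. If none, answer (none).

At Kappa: gained [] -> total []
At Delta: gained ['A905F', 'P257G', 'Y674I'] -> total ['A905F', 'P257G', 'Y674I']
At Beta: gained ['W12E'] -> total ['A905F', 'P257G', 'W12E', 'Y674I']

Answer: A905F,P257G,W12E,Y674I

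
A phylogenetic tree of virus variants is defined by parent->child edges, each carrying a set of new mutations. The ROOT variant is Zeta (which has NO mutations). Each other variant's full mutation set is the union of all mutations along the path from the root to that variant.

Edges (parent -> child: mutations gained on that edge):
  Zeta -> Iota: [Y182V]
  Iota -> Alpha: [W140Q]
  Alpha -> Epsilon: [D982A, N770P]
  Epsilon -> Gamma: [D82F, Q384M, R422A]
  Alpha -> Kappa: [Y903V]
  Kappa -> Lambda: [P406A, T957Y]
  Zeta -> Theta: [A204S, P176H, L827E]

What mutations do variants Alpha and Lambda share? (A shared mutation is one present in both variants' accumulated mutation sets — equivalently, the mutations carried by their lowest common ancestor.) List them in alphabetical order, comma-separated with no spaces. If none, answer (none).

Accumulating mutations along path to Alpha:
  At Zeta: gained [] -> total []
  At Iota: gained ['Y182V'] -> total ['Y182V']
  At Alpha: gained ['W140Q'] -> total ['W140Q', 'Y182V']
Mutations(Alpha) = ['W140Q', 'Y182V']
Accumulating mutations along path to Lambda:
  At Zeta: gained [] -> total []
  At Iota: gained ['Y182V'] -> total ['Y182V']
  At Alpha: gained ['W140Q'] -> total ['W140Q', 'Y182V']
  At Kappa: gained ['Y903V'] -> total ['W140Q', 'Y182V', 'Y903V']
  At Lambda: gained ['P406A', 'T957Y'] -> total ['P406A', 'T957Y', 'W140Q', 'Y182V', 'Y903V']
Mutations(Lambda) = ['P406A', 'T957Y', 'W140Q', 'Y182V', 'Y903V']
Intersection: ['W140Q', 'Y182V'] ∩ ['P406A', 'T957Y', 'W140Q', 'Y182V', 'Y903V'] = ['W140Q', 'Y182V']

Answer: W140Q,Y182V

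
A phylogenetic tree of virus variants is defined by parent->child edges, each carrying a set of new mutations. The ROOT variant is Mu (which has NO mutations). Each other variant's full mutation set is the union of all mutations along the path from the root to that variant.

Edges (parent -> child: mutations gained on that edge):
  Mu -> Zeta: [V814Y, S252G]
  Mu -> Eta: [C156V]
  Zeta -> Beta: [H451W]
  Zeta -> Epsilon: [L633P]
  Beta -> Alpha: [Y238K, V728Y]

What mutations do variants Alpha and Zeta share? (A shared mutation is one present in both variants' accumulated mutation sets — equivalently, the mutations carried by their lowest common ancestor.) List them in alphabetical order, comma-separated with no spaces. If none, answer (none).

Accumulating mutations along path to Alpha:
  At Mu: gained [] -> total []
  At Zeta: gained ['V814Y', 'S252G'] -> total ['S252G', 'V814Y']
  At Beta: gained ['H451W'] -> total ['H451W', 'S252G', 'V814Y']
  At Alpha: gained ['Y238K', 'V728Y'] -> total ['H451W', 'S252G', 'V728Y', 'V814Y', 'Y238K']
Mutations(Alpha) = ['H451W', 'S252G', 'V728Y', 'V814Y', 'Y238K']
Accumulating mutations along path to Zeta:
  At Mu: gained [] -> total []
  At Zeta: gained ['V814Y', 'S252G'] -> total ['S252G', 'V814Y']
Mutations(Zeta) = ['S252G', 'V814Y']
Intersection: ['H451W', 'S252G', 'V728Y', 'V814Y', 'Y238K'] ∩ ['S252G', 'V814Y'] = ['S252G', 'V814Y']

Answer: S252G,V814Y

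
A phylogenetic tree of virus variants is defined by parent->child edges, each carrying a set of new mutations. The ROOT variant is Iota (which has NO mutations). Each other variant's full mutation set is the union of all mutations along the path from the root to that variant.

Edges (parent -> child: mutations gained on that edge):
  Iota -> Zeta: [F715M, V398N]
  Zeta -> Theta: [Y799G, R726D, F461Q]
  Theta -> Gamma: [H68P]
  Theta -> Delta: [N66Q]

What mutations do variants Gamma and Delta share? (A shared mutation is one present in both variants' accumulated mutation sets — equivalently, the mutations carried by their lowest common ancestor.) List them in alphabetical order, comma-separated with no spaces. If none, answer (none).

Answer: F461Q,F715M,R726D,V398N,Y799G

Derivation:
Accumulating mutations along path to Gamma:
  At Iota: gained [] -> total []
  At Zeta: gained ['F715M', 'V398N'] -> total ['F715M', 'V398N']
  At Theta: gained ['Y799G', 'R726D', 'F461Q'] -> total ['F461Q', 'F715M', 'R726D', 'V398N', 'Y799G']
  At Gamma: gained ['H68P'] -> total ['F461Q', 'F715M', 'H68P', 'R726D', 'V398N', 'Y799G']
Mutations(Gamma) = ['F461Q', 'F715M', 'H68P', 'R726D', 'V398N', 'Y799G']
Accumulating mutations along path to Delta:
  At Iota: gained [] -> total []
  At Zeta: gained ['F715M', 'V398N'] -> total ['F715M', 'V398N']
  At Theta: gained ['Y799G', 'R726D', 'F461Q'] -> total ['F461Q', 'F715M', 'R726D', 'V398N', 'Y799G']
  At Delta: gained ['N66Q'] -> total ['F461Q', 'F715M', 'N66Q', 'R726D', 'V398N', 'Y799G']
Mutations(Delta) = ['F461Q', 'F715M', 'N66Q', 'R726D', 'V398N', 'Y799G']
Intersection: ['F461Q', 'F715M', 'H68P', 'R726D', 'V398N', 'Y799G'] ∩ ['F461Q', 'F715M', 'N66Q', 'R726D', 'V398N', 'Y799G'] = ['F461Q', 'F715M', 'R726D', 'V398N', 'Y799G']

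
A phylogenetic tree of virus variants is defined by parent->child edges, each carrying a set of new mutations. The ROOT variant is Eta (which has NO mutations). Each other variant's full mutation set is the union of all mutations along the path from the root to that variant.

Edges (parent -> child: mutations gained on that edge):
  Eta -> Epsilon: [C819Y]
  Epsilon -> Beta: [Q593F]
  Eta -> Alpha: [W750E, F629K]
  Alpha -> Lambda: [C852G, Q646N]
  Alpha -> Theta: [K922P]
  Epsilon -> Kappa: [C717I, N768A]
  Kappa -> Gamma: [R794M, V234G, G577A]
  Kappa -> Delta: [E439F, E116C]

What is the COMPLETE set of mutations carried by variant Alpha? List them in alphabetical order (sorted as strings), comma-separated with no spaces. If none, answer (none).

At Eta: gained [] -> total []
At Alpha: gained ['W750E', 'F629K'] -> total ['F629K', 'W750E']

Answer: F629K,W750E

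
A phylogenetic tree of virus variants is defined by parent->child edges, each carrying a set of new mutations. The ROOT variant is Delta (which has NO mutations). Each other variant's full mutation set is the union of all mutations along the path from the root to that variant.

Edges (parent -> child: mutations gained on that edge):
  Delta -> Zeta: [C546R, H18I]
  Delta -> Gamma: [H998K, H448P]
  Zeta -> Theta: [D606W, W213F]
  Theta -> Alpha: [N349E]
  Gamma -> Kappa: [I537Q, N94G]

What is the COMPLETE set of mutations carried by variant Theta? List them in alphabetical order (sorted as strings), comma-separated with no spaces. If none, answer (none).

Answer: C546R,D606W,H18I,W213F

Derivation:
At Delta: gained [] -> total []
At Zeta: gained ['C546R', 'H18I'] -> total ['C546R', 'H18I']
At Theta: gained ['D606W', 'W213F'] -> total ['C546R', 'D606W', 'H18I', 'W213F']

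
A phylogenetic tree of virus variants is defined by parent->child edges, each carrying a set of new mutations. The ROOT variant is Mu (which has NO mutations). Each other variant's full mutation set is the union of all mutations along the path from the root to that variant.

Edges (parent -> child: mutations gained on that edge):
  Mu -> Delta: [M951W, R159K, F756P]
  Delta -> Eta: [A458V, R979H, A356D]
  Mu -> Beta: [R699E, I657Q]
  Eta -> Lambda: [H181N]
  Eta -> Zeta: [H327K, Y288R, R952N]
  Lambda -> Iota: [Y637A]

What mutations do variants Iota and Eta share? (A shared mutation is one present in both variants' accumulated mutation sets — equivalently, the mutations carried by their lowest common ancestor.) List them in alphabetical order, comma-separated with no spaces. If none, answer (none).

Accumulating mutations along path to Iota:
  At Mu: gained [] -> total []
  At Delta: gained ['M951W', 'R159K', 'F756P'] -> total ['F756P', 'M951W', 'R159K']
  At Eta: gained ['A458V', 'R979H', 'A356D'] -> total ['A356D', 'A458V', 'F756P', 'M951W', 'R159K', 'R979H']
  At Lambda: gained ['H181N'] -> total ['A356D', 'A458V', 'F756P', 'H181N', 'M951W', 'R159K', 'R979H']
  At Iota: gained ['Y637A'] -> total ['A356D', 'A458V', 'F756P', 'H181N', 'M951W', 'R159K', 'R979H', 'Y637A']
Mutations(Iota) = ['A356D', 'A458V', 'F756P', 'H181N', 'M951W', 'R159K', 'R979H', 'Y637A']
Accumulating mutations along path to Eta:
  At Mu: gained [] -> total []
  At Delta: gained ['M951W', 'R159K', 'F756P'] -> total ['F756P', 'M951W', 'R159K']
  At Eta: gained ['A458V', 'R979H', 'A356D'] -> total ['A356D', 'A458V', 'F756P', 'M951W', 'R159K', 'R979H']
Mutations(Eta) = ['A356D', 'A458V', 'F756P', 'M951W', 'R159K', 'R979H']
Intersection: ['A356D', 'A458V', 'F756P', 'H181N', 'M951W', 'R159K', 'R979H', 'Y637A'] ∩ ['A356D', 'A458V', 'F756P', 'M951W', 'R159K', 'R979H'] = ['A356D', 'A458V', 'F756P', 'M951W', 'R159K', 'R979H']

Answer: A356D,A458V,F756P,M951W,R159K,R979H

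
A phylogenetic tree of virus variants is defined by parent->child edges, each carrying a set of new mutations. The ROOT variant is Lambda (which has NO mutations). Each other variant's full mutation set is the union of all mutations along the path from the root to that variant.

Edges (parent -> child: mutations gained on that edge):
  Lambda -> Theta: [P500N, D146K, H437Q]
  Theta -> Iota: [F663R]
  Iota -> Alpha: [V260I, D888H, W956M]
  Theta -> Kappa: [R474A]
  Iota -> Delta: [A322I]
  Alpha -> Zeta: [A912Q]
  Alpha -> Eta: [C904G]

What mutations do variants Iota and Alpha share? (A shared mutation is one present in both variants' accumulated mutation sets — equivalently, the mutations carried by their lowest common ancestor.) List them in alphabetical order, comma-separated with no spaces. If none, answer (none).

Answer: D146K,F663R,H437Q,P500N

Derivation:
Accumulating mutations along path to Iota:
  At Lambda: gained [] -> total []
  At Theta: gained ['P500N', 'D146K', 'H437Q'] -> total ['D146K', 'H437Q', 'P500N']
  At Iota: gained ['F663R'] -> total ['D146K', 'F663R', 'H437Q', 'P500N']
Mutations(Iota) = ['D146K', 'F663R', 'H437Q', 'P500N']
Accumulating mutations along path to Alpha:
  At Lambda: gained [] -> total []
  At Theta: gained ['P500N', 'D146K', 'H437Q'] -> total ['D146K', 'H437Q', 'P500N']
  At Iota: gained ['F663R'] -> total ['D146K', 'F663R', 'H437Q', 'P500N']
  At Alpha: gained ['V260I', 'D888H', 'W956M'] -> total ['D146K', 'D888H', 'F663R', 'H437Q', 'P500N', 'V260I', 'W956M']
Mutations(Alpha) = ['D146K', 'D888H', 'F663R', 'H437Q', 'P500N', 'V260I', 'W956M']
Intersection: ['D146K', 'F663R', 'H437Q', 'P500N'] ∩ ['D146K', 'D888H', 'F663R', 'H437Q', 'P500N', 'V260I', 'W956M'] = ['D146K', 'F663R', 'H437Q', 'P500N']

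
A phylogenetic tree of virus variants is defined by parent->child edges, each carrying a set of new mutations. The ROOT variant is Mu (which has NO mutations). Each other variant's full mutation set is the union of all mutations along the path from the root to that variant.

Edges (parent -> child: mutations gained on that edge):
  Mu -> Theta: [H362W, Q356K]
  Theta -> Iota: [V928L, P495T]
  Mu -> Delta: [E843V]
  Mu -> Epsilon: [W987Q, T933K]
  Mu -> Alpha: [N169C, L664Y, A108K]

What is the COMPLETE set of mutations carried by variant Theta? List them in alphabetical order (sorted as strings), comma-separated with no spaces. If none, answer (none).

At Mu: gained [] -> total []
At Theta: gained ['H362W', 'Q356K'] -> total ['H362W', 'Q356K']

Answer: H362W,Q356K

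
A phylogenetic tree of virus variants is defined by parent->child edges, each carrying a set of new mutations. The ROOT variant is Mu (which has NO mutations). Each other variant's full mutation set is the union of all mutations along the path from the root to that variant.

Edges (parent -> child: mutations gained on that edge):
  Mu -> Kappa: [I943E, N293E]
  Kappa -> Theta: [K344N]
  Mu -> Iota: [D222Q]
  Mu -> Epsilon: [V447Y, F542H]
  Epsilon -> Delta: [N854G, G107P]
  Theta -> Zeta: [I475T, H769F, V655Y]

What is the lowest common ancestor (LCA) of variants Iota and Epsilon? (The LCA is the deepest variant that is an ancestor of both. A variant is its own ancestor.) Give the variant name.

Answer: Mu

Derivation:
Path from root to Iota: Mu -> Iota
  ancestors of Iota: {Mu, Iota}
Path from root to Epsilon: Mu -> Epsilon
  ancestors of Epsilon: {Mu, Epsilon}
Common ancestors: {Mu}
Walk up from Epsilon: Epsilon (not in ancestors of Iota), Mu (in ancestors of Iota)
Deepest common ancestor (LCA) = Mu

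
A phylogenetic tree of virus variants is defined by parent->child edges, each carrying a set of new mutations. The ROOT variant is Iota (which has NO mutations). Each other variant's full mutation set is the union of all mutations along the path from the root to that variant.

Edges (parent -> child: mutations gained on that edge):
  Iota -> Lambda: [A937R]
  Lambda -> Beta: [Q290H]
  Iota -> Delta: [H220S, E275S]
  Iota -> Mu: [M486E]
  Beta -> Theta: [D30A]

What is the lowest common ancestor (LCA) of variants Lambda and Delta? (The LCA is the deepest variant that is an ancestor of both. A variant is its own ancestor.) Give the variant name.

Answer: Iota

Derivation:
Path from root to Lambda: Iota -> Lambda
  ancestors of Lambda: {Iota, Lambda}
Path from root to Delta: Iota -> Delta
  ancestors of Delta: {Iota, Delta}
Common ancestors: {Iota}
Walk up from Delta: Delta (not in ancestors of Lambda), Iota (in ancestors of Lambda)
Deepest common ancestor (LCA) = Iota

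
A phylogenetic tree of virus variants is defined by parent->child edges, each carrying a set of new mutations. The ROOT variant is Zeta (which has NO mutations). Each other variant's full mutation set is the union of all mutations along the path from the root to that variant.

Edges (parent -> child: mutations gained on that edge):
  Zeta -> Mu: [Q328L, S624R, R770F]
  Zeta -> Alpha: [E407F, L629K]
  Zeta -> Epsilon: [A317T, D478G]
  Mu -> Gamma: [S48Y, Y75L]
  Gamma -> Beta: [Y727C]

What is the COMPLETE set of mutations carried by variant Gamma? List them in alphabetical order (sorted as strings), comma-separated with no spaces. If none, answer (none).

At Zeta: gained [] -> total []
At Mu: gained ['Q328L', 'S624R', 'R770F'] -> total ['Q328L', 'R770F', 'S624R']
At Gamma: gained ['S48Y', 'Y75L'] -> total ['Q328L', 'R770F', 'S48Y', 'S624R', 'Y75L']

Answer: Q328L,R770F,S48Y,S624R,Y75L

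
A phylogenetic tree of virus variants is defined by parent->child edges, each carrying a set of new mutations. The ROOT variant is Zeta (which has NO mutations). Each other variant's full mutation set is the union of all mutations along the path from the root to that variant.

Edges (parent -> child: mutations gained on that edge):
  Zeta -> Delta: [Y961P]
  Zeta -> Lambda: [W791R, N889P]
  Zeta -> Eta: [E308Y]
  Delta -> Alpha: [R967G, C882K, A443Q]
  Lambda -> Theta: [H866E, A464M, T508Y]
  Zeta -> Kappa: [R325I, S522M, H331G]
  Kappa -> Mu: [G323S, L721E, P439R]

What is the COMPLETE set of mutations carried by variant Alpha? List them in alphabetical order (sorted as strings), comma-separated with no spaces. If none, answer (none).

At Zeta: gained [] -> total []
At Delta: gained ['Y961P'] -> total ['Y961P']
At Alpha: gained ['R967G', 'C882K', 'A443Q'] -> total ['A443Q', 'C882K', 'R967G', 'Y961P']

Answer: A443Q,C882K,R967G,Y961P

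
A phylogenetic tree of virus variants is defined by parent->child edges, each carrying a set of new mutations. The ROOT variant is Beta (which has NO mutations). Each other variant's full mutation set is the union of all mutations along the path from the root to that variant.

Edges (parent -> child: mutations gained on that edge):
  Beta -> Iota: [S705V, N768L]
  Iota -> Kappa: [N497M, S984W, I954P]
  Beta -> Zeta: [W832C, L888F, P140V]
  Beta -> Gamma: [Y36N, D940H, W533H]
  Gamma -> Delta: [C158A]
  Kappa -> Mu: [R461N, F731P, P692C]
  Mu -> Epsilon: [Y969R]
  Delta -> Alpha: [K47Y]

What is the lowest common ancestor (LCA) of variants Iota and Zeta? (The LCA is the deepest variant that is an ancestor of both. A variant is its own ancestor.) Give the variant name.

Path from root to Iota: Beta -> Iota
  ancestors of Iota: {Beta, Iota}
Path from root to Zeta: Beta -> Zeta
  ancestors of Zeta: {Beta, Zeta}
Common ancestors: {Beta}
Walk up from Zeta: Zeta (not in ancestors of Iota), Beta (in ancestors of Iota)
Deepest common ancestor (LCA) = Beta

Answer: Beta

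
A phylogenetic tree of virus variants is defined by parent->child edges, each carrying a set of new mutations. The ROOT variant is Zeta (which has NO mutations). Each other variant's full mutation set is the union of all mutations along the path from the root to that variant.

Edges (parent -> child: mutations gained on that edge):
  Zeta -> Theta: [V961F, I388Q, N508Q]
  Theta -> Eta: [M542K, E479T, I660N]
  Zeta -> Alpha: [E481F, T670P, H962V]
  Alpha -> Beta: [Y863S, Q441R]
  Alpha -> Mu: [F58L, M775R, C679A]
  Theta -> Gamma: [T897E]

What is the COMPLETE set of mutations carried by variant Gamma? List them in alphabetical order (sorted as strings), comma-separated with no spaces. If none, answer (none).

Answer: I388Q,N508Q,T897E,V961F

Derivation:
At Zeta: gained [] -> total []
At Theta: gained ['V961F', 'I388Q', 'N508Q'] -> total ['I388Q', 'N508Q', 'V961F']
At Gamma: gained ['T897E'] -> total ['I388Q', 'N508Q', 'T897E', 'V961F']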